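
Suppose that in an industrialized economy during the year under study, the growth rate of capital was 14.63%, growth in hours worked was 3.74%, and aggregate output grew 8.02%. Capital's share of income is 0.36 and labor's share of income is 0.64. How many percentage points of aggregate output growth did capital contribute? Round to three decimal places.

Contribution = share × growth = 0.36 × 14.63 = 5.2668 pp.

5.267 pp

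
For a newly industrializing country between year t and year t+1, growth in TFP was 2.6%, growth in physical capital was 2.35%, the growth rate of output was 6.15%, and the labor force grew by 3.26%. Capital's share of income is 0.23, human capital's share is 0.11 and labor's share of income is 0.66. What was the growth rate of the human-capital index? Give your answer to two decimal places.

Labor's share = 1 − 0.23 − 0.11 = 0.66.
gY = gA + 0.23×2.35 + 0.66×3.26 + 0.11×g.
0.11×g = 6.15 − 2.6 − 2.6921 = 0.8579.
g = 0.8579 / 0.11 = 7.7991%.

7.80%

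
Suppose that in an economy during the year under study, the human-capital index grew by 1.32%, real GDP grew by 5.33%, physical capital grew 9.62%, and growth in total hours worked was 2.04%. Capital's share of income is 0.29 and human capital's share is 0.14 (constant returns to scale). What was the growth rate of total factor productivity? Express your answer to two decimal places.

Total factor productivity growth was 1.19%.

Labor's share = 1 − 0.29 − 0.14 = 0.57.
Physical capital: 0.29 × 9.62 = 2.7898 pp.
The human-capital index: 0.14 × 1.32 = 0.1848 pp.
Total hours worked: 0.57 × 2.04 = 1.1628 pp.
TFP growth = 5.33 − 4.1374 = 1.1926%.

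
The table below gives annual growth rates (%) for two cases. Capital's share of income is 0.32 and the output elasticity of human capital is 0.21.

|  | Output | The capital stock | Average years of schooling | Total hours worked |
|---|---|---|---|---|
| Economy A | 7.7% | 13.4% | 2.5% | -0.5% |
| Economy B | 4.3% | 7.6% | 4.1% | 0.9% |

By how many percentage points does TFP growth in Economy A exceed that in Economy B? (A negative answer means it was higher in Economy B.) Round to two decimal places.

2.54 percentage points

Labor's share = 1 − 0.32 − 0.21 = 0.47.
Economy A: TFP = 7.7 − 4.288 − 0.525 + 0.235 = 3.122%.
Economy B: TFP = 4.3 − 2.432 − 0.861 − 0.423 = 0.584%.
Difference = 3.122 − (0.584) = 2.538 pp.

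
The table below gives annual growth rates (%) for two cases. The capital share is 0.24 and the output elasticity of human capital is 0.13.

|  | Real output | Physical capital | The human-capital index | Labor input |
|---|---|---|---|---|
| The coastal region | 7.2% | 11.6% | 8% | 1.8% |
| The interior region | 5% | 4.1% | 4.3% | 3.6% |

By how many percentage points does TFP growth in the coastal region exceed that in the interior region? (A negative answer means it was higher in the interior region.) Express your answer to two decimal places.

Labor's share = 1 − 0.24 − 0.13 = 0.63.
The coastal region: TFP = 7.2 − 2.784 − 1.04 − 1.134 = 2.242%.
The interior region: TFP = 5 − 0.984 − 0.559 − 2.268 = 1.189%.
Difference = 2.242 − (1.189) = 1.053 pp.

1.05 percentage points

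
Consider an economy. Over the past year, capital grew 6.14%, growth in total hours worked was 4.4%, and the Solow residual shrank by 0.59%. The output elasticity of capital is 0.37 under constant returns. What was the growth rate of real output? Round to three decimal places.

Labor's share = 1 − 0.37 = 0.63.
Capital: 0.37 × 6.14 = 2.2718 pp.
Total hours worked: 0.63 × 4.4 = 2.772 pp.
Output growth = -0.59 + 5.0438 = 4.4538%.

4.454%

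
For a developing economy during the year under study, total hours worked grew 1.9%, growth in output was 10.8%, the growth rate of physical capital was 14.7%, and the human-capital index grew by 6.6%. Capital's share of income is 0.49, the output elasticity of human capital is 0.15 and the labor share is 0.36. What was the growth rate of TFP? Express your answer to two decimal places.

TFP growth was 1.92%.

Labor's share = 1 − 0.49 − 0.15 = 0.36.
Physical capital: 0.49 × 14.7 = 7.203 pp.
The human-capital index: 0.15 × 6.6 = 0.99 pp.
Total hours worked: 0.36 × 1.9 = 0.684 pp.
TFP growth = 10.8 − 8.877 = 1.923%.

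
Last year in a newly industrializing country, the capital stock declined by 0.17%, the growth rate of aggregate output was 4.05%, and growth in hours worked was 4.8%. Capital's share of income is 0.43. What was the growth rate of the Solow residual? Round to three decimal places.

Labor's share = 1 − 0.43 = 0.57.
The capital stock: 0.43 × (-0.17) = -0.0731 pp.
Hours worked: 0.57 × 4.8 = 2.736 pp.
TFP growth = 4.05 − 2.6629 = 1.3871%.

The Solow residual grew 1.387%.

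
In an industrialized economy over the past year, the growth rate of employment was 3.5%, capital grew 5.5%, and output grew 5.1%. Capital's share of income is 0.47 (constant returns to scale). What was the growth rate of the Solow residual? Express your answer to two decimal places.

Labor's share = 1 − 0.47 = 0.53.
Capital: 0.47 × 5.5 = 2.585 pp.
Employment: 0.53 × 3.5 = 1.855 pp.
TFP growth = 5.1 − 4.44 = 0.66%.

The Solow residual grew 0.66%.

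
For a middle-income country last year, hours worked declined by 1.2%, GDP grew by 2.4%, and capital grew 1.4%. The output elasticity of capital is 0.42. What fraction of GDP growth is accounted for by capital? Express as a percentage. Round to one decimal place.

Capital accounted for 24.5% of growth.

Capital contributed 0.42 × 1.4 = 0.588 pp.
Share of growth = 0.588 / 2.4 × 100 = 24.5%.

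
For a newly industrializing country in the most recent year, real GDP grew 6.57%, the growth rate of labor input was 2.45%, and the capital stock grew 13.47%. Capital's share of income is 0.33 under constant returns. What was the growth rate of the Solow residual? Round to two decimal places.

Labor's share = 1 − 0.33 = 0.67.
The capital stock: 0.33 × 13.47 = 4.4451 pp.
Labor input: 0.67 × 2.45 = 1.6415 pp.
TFP growth = 6.57 − 6.0866 = 0.4834%.

0.48%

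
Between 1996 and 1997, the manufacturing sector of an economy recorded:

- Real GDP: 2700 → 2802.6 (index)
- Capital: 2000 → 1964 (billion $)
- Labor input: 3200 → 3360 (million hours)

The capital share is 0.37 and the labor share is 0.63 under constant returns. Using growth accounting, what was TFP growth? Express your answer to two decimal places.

Real GDP growth = (2802.6 − 2700) / 2700 = 3.8%.
Capital growth = (1964 − 2000) / 2000 = -1.8%.
Labor input growth = (3360 − 3200) / 3200 = 5%.
Labor's share = 1 − 0.37 = 0.63.
Capital: 0.37 × (-1.8) = -0.666 pp.
Labor input: 0.63 × 5 = 3.15 pp.
TFP growth = 3.8 − 2.484 = 1.316%.

1.32%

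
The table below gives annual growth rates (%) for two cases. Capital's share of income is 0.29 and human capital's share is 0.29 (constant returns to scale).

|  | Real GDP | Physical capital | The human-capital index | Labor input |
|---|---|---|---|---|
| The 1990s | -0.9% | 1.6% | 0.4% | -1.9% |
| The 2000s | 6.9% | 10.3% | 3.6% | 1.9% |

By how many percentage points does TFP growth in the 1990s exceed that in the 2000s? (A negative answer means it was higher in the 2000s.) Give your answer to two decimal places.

Labor's share = 1 − 0.29 − 0.29 = 0.42.
The 1990s: TFP = -0.9 − 0.464 − 0.116 + 0.798 = -0.682%.
The 2000s: TFP = 6.9 − 2.987 − 1.044 − 0.798 = 2.071%.
Difference = -0.682 − (2.071) = -2.753 pp.

-2.75 percentage points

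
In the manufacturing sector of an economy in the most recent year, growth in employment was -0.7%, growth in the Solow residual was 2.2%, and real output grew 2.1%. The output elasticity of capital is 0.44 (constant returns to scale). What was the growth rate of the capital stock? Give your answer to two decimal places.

Labor's share = 1 − 0.44 = 0.56.
gY = gA + 0.56×(-0.7) + 0.44×g.
0.44×g = 2.1 − 2.2 + 0.392 = 0.292.
g = 0.292 / 0.44 = 0.6636%.

0.66%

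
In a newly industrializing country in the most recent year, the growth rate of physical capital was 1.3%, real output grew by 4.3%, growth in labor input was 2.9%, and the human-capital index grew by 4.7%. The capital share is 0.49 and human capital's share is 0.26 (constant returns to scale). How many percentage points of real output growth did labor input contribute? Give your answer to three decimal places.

Labor's share = 1 − 0.49 − 0.26 = 0.25.
Contribution = share × growth = 0.25 × 2.9 = 0.725 pp.

0.725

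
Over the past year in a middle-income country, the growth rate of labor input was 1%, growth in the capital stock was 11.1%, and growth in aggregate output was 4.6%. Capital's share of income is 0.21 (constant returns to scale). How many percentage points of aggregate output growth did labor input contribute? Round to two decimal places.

Labor's share = 1 − 0.21 = 0.79.
Contribution = share × growth = 0.79 × 1 = 0.79 pp.

0.79 percentage points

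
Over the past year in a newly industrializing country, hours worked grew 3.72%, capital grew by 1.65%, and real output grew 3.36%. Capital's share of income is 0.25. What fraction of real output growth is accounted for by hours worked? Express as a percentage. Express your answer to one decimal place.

Hours worked accounted for 83.0% of growth.

Labor's share = 1 − 0.25 = 0.75.
Hours worked contributed 0.75 × 3.72 = 2.79 pp.
Share of growth = 2.79 / 3.36 × 100 = 83.036%.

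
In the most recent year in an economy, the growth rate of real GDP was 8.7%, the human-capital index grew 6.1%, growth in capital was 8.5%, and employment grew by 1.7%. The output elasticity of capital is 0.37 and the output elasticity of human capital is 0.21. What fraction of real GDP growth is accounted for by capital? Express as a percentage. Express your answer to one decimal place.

Capital contributed 0.37 × 8.5 = 3.145 pp.
Share of growth = 3.145 / 8.7 × 100 = 36.149%.

36.1%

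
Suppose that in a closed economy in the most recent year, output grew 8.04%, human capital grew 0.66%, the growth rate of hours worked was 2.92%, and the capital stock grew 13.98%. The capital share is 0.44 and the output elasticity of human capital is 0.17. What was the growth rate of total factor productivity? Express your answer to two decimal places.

Total factor productivity growth was 0.64%.

Labor's share = 1 − 0.44 − 0.17 = 0.39.
The capital stock: 0.44 × 13.98 = 6.1512 pp.
Human capital: 0.17 × 0.66 = 0.1122 pp.
Hours worked: 0.39 × 2.92 = 1.1388 pp.
TFP growth = 8.04 − 7.4022 = 0.6378%.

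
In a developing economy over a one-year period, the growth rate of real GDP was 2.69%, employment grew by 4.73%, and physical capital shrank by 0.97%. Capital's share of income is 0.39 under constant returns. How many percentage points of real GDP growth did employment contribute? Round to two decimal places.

Labor's share = 1 − 0.39 = 0.61.
Contribution = share × growth = 0.61 × 4.73 = 2.8853 pp.

2.89 percentage points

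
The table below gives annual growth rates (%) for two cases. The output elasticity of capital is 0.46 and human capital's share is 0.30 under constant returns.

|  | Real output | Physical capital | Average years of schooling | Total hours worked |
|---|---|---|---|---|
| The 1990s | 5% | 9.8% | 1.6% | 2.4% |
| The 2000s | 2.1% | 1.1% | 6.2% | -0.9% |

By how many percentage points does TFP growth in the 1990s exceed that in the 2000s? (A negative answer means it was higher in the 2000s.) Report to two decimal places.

-0.51 percentage points

Labor's share = 1 − 0.46 − 0.3 = 0.24.
The 1990s: TFP = 5 − 4.508 − 0.48 − 0.576 = -0.564%.
The 2000s: TFP = 2.1 − 0.506 − 1.86 + 0.216 = -0.05%.
Difference = -0.564 − (-0.05) = -0.514 pp.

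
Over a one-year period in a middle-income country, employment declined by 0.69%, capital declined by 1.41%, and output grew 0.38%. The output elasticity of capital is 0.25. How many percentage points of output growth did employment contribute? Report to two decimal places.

Labor's share = 1 − 0.25 = 0.75.
Contribution = share × growth = 0.75 × (-0.69) = -0.5175 pp.

-0.52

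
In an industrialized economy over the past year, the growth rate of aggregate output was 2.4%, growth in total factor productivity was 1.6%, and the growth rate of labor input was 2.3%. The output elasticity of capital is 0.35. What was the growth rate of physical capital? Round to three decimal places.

-1.986%

Labor's share = 1 − 0.35 = 0.65.
gY = gA + 0.65×2.3 + 0.35×g.
0.35×g = 2.4 − 1.6 − 1.495 = -0.695.
g = -0.695 / 0.35 = -1.98571%.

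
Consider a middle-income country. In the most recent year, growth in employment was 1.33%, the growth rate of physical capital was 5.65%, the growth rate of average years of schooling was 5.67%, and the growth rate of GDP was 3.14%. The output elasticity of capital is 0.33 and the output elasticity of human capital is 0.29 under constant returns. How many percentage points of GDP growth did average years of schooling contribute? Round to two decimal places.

Contribution = share × growth = 0.29 × 5.67 = 1.6443 pp.

1.64 pp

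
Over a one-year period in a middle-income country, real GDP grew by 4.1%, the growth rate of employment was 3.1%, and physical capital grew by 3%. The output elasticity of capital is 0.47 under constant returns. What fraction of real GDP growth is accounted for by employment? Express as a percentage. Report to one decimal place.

Labor's share = 1 − 0.47 = 0.53.
Employment contributed 0.53 × 3.1 = 1.643 pp.
Share of growth = 1.643 / 4.1 × 100 = 40.073%.

Employment accounted for 40.1% of growth.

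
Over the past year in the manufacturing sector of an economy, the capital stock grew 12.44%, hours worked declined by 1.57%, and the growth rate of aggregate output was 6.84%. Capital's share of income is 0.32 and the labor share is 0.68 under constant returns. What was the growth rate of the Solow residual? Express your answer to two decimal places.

3.93%

Labor's share = 1 − 0.32 = 0.68.
The capital stock: 0.32 × 12.44 = 3.9808 pp.
Hours worked: 0.68 × (-1.57) = -1.0676 pp.
TFP growth = 6.84 − 2.9132 = 3.9268%.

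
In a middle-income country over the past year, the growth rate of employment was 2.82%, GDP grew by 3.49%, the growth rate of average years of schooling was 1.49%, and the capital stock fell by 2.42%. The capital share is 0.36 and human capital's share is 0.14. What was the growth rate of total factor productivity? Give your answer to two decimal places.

Total factor productivity growth was 2.74%.

Labor's share = 1 − 0.36 − 0.14 = 0.5.
The capital stock: 0.36 × (-2.42) = -0.8712 pp.
Average years of schooling: 0.14 × 1.49 = 0.2086 pp.
Employment: 0.5 × 2.82 = 1.41 pp.
TFP growth = 3.49 − 0.7474 = 2.7426%.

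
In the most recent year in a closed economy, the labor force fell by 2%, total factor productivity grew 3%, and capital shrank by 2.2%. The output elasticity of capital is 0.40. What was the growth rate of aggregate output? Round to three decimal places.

Labor's share = 1 − 0.4 = 0.6.
Capital: 0.4 × (-2.2) = -0.88 pp.
The labor force: 0.6 × (-2) = -1.2 pp.
Output growth = 3 + (-2.08) = 0.92%.

0.920%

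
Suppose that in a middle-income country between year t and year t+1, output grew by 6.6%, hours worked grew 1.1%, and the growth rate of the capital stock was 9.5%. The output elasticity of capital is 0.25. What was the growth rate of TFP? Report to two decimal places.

Labor's share = 1 − 0.25 = 0.75.
The capital stock: 0.25 × 9.5 = 2.375 pp.
Hours worked: 0.75 × 1.1 = 0.825 pp.
TFP growth = 6.6 − 3.2 = 3.4%.

TFP grew 3.40%.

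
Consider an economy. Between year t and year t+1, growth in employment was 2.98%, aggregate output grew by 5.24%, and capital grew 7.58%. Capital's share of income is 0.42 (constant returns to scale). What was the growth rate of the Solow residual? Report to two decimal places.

Labor's share = 1 − 0.42 = 0.58.
Capital: 0.42 × 7.58 = 3.1836 pp.
Employment: 0.58 × 2.98 = 1.7284 pp.
TFP growth = 5.24 − 4.912 = 0.328%.

The Solow residual grew 0.33%.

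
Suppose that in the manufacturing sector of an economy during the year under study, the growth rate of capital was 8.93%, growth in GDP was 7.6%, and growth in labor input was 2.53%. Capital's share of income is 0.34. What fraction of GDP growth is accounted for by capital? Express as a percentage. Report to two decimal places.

Capital contributed 0.34 × 8.93 = 3.0362 pp.
Share of growth = 3.0362 / 7.6 × 100 = 39.95%.

Capital accounted for 39.95% of growth.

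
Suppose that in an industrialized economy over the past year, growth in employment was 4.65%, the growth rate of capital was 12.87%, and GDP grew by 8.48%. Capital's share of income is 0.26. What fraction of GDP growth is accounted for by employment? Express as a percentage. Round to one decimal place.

Labor's share = 1 − 0.26 = 0.74.
Employment contributed 0.74 × 4.65 = 3.441 pp.
Share of growth = 3.441 / 8.48 × 100 = 40.578%.

40.6%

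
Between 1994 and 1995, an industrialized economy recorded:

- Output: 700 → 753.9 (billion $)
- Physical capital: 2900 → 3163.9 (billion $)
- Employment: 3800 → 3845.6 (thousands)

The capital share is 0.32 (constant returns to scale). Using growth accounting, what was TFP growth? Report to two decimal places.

Output growth = (753.9 − 700) / 700 = 7.7%.
Physical capital growth = (3163.9 − 2900) / 2900 = 9.1%.
Employment growth = (3845.6 − 3800) / 3800 = 1.2%.
Labor's share = 1 − 0.32 = 0.68.
Physical capital: 0.32 × 9.1 = 2.912 pp.
Employment: 0.68 × 1.2 = 0.816 pp.
TFP growth = 7.7 − 3.728 = 3.972%.

TFP growth was 3.97%.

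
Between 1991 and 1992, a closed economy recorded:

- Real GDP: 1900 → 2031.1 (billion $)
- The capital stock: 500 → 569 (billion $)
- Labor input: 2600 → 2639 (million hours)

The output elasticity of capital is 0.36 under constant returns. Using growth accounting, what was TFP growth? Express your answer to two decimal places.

Real GDP growth = (2031.1 − 1900) / 1900 = 6.9%.
The capital stock growth = (569 − 500) / 500 = 13.8%.
Labor input growth = (2639 − 2600) / 2600 = 1.5%.
Labor's share = 1 − 0.36 = 0.64.
The capital stock: 0.36 × 13.8 = 4.968 pp.
Labor input: 0.64 × 1.5 = 0.96 pp.
TFP growth = 6.9 − 5.928 = 0.972%.

0.97%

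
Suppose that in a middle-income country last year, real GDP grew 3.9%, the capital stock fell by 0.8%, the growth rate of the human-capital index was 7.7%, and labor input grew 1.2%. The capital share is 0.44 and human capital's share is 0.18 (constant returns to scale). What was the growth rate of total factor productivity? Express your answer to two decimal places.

2.41%

Labor's share = 1 − 0.44 − 0.18 = 0.38.
The capital stock: 0.44 × (-0.8) = -0.352 pp.
The human-capital index: 0.18 × 7.7 = 1.386 pp.
Labor input: 0.38 × 1.2 = 0.456 pp.
TFP growth = 3.9 − 1.49 = 2.41%.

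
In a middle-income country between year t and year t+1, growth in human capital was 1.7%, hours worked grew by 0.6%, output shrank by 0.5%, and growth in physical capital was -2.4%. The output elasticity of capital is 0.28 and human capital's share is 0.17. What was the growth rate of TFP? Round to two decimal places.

-0.45%

Labor's share = 1 − 0.28 − 0.17 = 0.55.
Physical capital: 0.28 × (-2.4) = -0.672 pp.
Human capital: 0.17 × 1.7 = 0.289 pp.
Hours worked: 0.55 × 0.6 = 0.33 pp.
TFP growth = -0.5 + 0.053 = -0.447%.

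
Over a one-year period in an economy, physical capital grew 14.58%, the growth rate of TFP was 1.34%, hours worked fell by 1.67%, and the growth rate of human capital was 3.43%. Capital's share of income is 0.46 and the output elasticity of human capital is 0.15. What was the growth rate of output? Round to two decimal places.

Output grew 7.91%.

Labor's share = 1 − 0.46 − 0.15 = 0.39.
Physical capital: 0.46 × 14.58 = 6.7068 pp.
Human capital: 0.15 × 3.43 = 0.5145 pp.
Hours worked: 0.39 × (-1.67) = -0.6513 pp.
Output growth = 1.34 + 6.57 = 7.91%.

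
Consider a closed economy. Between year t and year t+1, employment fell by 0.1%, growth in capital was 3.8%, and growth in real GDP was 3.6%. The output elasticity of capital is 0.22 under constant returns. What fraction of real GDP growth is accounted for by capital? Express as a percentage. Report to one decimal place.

Capital accounted for 23.2% of growth.

Capital contributed 0.22 × 3.8 = 0.836 pp.
Share of growth = 0.836 / 3.6 × 100 = 23.222%.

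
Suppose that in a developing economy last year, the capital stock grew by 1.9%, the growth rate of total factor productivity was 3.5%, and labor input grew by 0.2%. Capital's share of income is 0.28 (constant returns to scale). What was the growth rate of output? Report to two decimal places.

Output growth was 4.18%.

Labor's share = 1 − 0.28 = 0.72.
The capital stock: 0.28 × 1.9 = 0.532 pp.
Labor input: 0.72 × 0.2 = 0.144 pp.
Output growth = 3.5 + 0.676 = 4.176%.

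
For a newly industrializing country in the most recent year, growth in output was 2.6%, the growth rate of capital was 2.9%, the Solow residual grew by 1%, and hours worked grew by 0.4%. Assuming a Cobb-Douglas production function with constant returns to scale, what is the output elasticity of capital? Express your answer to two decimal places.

The output elasticity of capital is 0.48.

gY = gA + α·gK + (1−α)·gL, so gY − gA − gL = α(gK − gL).
2.6 − 1 − 0.4 = α × (2.9 − 0.4).
1.2 = 2.5 α, so α = 0.48.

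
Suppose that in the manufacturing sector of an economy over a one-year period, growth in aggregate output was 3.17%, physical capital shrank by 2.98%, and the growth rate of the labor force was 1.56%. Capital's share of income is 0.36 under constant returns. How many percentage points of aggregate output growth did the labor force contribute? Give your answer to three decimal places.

Labor's share = 1 − 0.36 = 0.64.
Contribution = share × growth = 0.64 × 1.56 = 0.9984 pp.

0.998 percentage points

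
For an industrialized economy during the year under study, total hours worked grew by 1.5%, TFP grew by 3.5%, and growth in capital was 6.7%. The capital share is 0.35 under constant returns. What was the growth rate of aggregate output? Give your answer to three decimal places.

6.820%

Labor's share = 1 − 0.35 = 0.65.
Capital: 0.35 × 6.7 = 2.345 pp.
Total hours worked: 0.65 × 1.5 = 0.975 pp.
Output growth = 3.5 + 3.32 = 6.82%.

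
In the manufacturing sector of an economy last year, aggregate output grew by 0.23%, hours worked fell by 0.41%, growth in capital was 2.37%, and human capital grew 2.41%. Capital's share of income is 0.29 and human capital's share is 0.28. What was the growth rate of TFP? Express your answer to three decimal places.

-0.956%

Labor's share = 1 − 0.29 − 0.28 = 0.43.
Capital: 0.29 × 2.37 = 0.6873 pp.
Human capital: 0.28 × 2.41 = 0.6748 pp.
Hours worked: 0.43 × (-0.41) = -0.1763 pp.
TFP growth = 0.23 − 1.1858 = -0.9558%.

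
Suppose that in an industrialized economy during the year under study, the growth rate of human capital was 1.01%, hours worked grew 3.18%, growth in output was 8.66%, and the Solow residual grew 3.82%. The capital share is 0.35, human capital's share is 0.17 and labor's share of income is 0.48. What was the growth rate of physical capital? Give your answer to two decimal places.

Physical capital grew 8.98%.

Labor's share = 1 − 0.35 − 0.17 = 0.48.
gY = gA + 0.17×1.01 + 0.48×3.18 + 0.35×g.
0.35×g = 8.66 − 3.82 − 1.6981 = 3.1419.
g = 3.1419 / 0.35 = 8.9769%.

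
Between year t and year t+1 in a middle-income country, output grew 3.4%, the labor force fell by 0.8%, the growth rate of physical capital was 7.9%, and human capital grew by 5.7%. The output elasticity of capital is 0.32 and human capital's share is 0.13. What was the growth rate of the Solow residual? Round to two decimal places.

Labor's share = 1 − 0.32 − 0.13 = 0.55.
Physical capital: 0.32 × 7.9 = 2.528 pp.
Human capital: 0.13 × 5.7 = 0.741 pp.
The labor force: 0.55 × (-0.8) = -0.44 pp.
TFP growth = 3.4 − 2.829 = 0.571%.

The Solow residual grew 0.57%.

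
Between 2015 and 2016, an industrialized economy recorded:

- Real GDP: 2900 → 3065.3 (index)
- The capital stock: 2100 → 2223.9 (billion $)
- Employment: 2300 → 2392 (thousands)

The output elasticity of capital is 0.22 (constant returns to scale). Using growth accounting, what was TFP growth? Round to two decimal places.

TFP growth was 1.28%.

Real GDP growth = (3065.3 − 2900) / 2900 = 5.7%.
The capital stock growth = (2223.9 − 2100) / 2100 = 5.9%.
Employment growth = (2392 − 2300) / 2300 = 4%.
Labor's share = 1 − 0.22 = 0.78.
The capital stock: 0.22 × 5.9 = 1.298 pp.
Employment: 0.78 × 4 = 3.12 pp.
TFP growth = 5.7 − 4.418 = 1.282%.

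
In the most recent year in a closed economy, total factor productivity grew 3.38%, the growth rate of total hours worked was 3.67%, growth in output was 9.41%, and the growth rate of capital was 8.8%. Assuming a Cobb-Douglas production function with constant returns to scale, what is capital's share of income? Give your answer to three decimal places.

Capital's share of income is 0.460.

gY = gA + α·gK + (1−α)·gL, so gY − gA − gL = α(gK − gL).
9.41 − 3.38 − 3.67 = α × (8.8 − 3.67).
2.36 = 5.13 α, so α = 0.46004.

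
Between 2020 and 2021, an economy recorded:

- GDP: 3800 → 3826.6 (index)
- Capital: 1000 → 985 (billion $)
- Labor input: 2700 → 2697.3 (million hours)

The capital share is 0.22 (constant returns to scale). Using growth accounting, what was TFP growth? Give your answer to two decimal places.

1.11%

GDP growth = (3826.6 − 3800) / 3800 = 0.7%.
Capital growth = (985 − 1000) / 1000 = -1.5%.
Labor input growth = (2697.3 − 2700) / 2700 = -0.1%.
Labor's share = 1 − 0.22 = 0.78.
Capital: 0.22 × (-1.5) = -0.33 pp.
Labor input: 0.78 × (-0.1) = -0.078 pp.
TFP growth = 0.7 + 0.408 = 1.108%.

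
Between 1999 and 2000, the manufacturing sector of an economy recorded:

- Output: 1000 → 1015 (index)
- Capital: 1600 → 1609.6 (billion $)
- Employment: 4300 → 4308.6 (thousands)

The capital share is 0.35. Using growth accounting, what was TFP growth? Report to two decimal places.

Output growth = (1015 − 1000) / 1000 = 1.5%.
Capital growth = (1609.6 − 1600) / 1600 = 0.6%.
Employment growth = (4308.6 − 4300) / 4300 = 0.2%.
Labor's share = 1 − 0.35 = 0.65.
Capital: 0.35 × 0.6 = 0.21 pp.
Employment: 0.65 × 0.2 = 0.13 pp.
TFP growth = 1.5 − 0.34 = 1.16%.

TFP grew 1.16%.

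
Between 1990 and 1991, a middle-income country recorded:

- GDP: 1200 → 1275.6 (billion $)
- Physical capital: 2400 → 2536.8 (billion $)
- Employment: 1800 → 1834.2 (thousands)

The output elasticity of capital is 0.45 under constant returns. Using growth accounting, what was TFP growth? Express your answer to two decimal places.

2.69%

GDP growth = (1275.6 − 1200) / 1200 = 6.3%.
Physical capital growth = (2536.8 − 2400) / 2400 = 5.7%.
Employment growth = (1834.2 − 1800) / 1800 = 1.9%.
Labor's share = 1 − 0.45 = 0.55.
Physical capital: 0.45 × 5.7 = 2.565 pp.
Employment: 0.55 × 1.9 = 1.045 pp.
TFP growth = 6.3 − 3.61 = 2.69%.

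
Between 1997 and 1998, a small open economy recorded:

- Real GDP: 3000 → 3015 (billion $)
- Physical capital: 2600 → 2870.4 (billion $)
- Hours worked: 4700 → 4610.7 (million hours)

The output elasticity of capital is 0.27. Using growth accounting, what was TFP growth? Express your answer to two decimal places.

Real GDP growth = (3015 − 3000) / 3000 = 0.5%.
Physical capital growth = (2870.4 − 2600) / 2600 = 10.4%.
Hours worked growth = (4610.7 − 4700) / 4700 = -1.9%.
Labor's share = 1 − 0.27 = 0.73.
Physical capital: 0.27 × 10.4 = 2.808 pp.
Hours worked: 0.73 × (-1.9) = -1.387 pp.
TFP growth = 0.5 − 1.421 = -0.921%.

-0.92%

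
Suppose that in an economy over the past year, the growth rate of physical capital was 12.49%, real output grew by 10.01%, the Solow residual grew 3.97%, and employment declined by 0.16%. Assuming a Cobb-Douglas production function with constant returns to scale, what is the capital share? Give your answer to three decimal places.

gY = gA + α·gK + (1−α)·gL, so gY − gA − gL = α(gK − gL).
10.01 − 3.97 + 0.16 = α × (12.49 − (-0.16)).
6.2 = 12.65 α, so α = 0.49012.

0.490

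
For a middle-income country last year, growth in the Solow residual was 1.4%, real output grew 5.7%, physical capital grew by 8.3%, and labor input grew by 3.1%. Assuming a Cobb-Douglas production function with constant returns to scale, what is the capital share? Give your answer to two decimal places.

gY = gA + α·gK + (1−α)·gL, so gY − gA − gL = α(gK − gL).
5.7 − 1.4 − 3.1 = α × (8.3 − 3.1).
1.2 = 5.2 α, so α = 0.2308.

α = 0.23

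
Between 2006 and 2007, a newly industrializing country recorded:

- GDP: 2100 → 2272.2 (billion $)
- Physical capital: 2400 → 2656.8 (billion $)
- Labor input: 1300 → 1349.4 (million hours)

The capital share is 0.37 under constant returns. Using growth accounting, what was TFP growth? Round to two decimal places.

1.85%

GDP growth = (2272.2 − 2100) / 2100 = 8.2%.
Physical capital growth = (2656.8 − 2400) / 2400 = 10.7%.
Labor input growth = (1349.4 − 1300) / 1300 = 3.8%.
Labor's share = 1 − 0.37 = 0.63.
Physical capital: 0.37 × 10.7 = 3.959 pp.
Labor input: 0.63 × 3.8 = 2.394 pp.
TFP growth = 8.2 − 6.353 = 1.847%.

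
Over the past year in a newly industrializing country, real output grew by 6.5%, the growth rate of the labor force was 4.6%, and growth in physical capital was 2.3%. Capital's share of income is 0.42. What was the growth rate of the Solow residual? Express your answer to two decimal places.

2.87%

Labor's share = 1 − 0.42 = 0.58.
Physical capital: 0.42 × 2.3 = 0.966 pp.
The labor force: 0.58 × 4.6 = 2.668 pp.
TFP growth = 6.5 − 3.634 = 2.866%.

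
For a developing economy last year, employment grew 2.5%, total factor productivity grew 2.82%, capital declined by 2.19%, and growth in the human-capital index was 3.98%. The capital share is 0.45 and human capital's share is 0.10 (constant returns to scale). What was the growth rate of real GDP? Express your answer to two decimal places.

3.36%

Labor's share = 1 − 0.45 − 0.1 = 0.45.
Capital: 0.45 × (-2.19) = -0.9855 pp.
The human-capital index: 0.1 × 3.98 = 0.398 pp.
Employment: 0.45 × 2.5 = 1.125 pp.
Output growth = 2.82 + 0.5375 = 3.3575%.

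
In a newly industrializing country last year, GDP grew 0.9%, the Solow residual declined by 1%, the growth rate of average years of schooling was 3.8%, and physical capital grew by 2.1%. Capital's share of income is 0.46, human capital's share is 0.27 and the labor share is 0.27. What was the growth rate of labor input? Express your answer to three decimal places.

Labor's share = 1 − 0.46 − 0.27 = 0.27.
gY = gA + 0.46×2.1 + 0.27×3.8 + 0.27×g.
0.27×g = 0.9 + 1 − 1.992 = -0.092.
g = -0.092 / 0.27 = -0.34074%.

-0.341%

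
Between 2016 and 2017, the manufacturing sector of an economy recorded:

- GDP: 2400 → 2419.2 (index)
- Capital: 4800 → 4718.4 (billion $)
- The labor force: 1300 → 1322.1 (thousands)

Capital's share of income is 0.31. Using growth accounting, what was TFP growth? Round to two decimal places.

TFP grew 0.15%.

GDP growth = (2419.2 − 2400) / 2400 = 0.8%.
Capital growth = (4718.4 − 4800) / 4800 = -1.7%.
The labor force growth = (1322.1 − 1300) / 1300 = 1.7%.
Labor's share = 1 − 0.31 = 0.69.
Capital: 0.31 × (-1.7) = -0.527 pp.
The labor force: 0.69 × 1.7 = 1.173 pp.
TFP growth = 0.8 − 0.646 = 0.154%.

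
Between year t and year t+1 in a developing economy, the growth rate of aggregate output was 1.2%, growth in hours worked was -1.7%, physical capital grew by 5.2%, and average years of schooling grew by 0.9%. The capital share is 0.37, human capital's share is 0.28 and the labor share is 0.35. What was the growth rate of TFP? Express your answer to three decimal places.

-0.381%

Labor's share = 1 − 0.37 − 0.28 = 0.35.
Physical capital: 0.37 × 5.2 = 1.924 pp.
Average years of schooling: 0.28 × 0.9 = 0.252 pp.
Hours worked: 0.35 × (-1.7) = -0.595 pp.
TFP growth = 1.2 − 1.581 = -0.381%.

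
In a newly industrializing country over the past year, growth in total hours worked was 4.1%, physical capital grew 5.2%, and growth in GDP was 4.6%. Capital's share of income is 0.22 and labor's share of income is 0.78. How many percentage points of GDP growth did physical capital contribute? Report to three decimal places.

Contribution = share × growth = 0.22 × 5.2 = 1.144 pp.

1.144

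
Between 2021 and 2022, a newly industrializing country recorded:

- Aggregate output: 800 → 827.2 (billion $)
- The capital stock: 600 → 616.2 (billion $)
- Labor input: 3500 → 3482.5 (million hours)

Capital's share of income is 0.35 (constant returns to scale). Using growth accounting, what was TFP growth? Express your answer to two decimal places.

2.78%

Aggregate output growth = (827.2 − 800) / 800 = 3.4%.
The capital stock growth = (616.2 − 600) / 600 = 2.7%.
Labor input growth = (3482.5 − 3500) / 3500 = -0.5%.
Labor's share = 1 − 0.35 = 0.65.
The capital stock: 0.35 × 2.7 = 0.945 pp.
Labor input: 0.65 × (-0.5) = -0.325 pp.
TFP growth = 3.4 − 0.62 = 2.78%.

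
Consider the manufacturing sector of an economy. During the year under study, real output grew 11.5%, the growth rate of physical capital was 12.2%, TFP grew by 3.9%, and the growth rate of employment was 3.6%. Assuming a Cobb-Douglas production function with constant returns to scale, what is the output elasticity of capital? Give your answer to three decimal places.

The output elasticity of capital is 0.465.

gY = gA + α·gK + (1−α)·gL, so gY − gA − gL = α(gK − gL).
11.5 − 3.9 − 3.6 = α × (12.2 − 3.6).
4 = 8.6 α, so α = 0.46512.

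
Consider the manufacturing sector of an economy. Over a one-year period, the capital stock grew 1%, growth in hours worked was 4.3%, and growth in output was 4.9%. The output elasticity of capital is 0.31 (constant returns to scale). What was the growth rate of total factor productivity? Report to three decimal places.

1.623%

Labor's share = 1 − 0.31 = 0.69.
The capital stock: 0.31 × 1 = 0.31 pp.
Hours worked: 0.69 × 4.3 = 2.967 pp.
TFP growth = 4.9 − 3.277 = 1.623%.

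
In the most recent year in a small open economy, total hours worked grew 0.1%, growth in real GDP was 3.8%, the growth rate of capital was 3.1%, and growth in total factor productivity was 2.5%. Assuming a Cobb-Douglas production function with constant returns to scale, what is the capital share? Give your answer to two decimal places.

The capital share is 0.40.

gY = gA + α·gK + (1−α)·gL, so gY − gA − gL = α(gK − gL).
3.8 − 2.5 − 0.1 = α × (3.1 − 0.1).
1.2 = 3 α, so α = 0.4.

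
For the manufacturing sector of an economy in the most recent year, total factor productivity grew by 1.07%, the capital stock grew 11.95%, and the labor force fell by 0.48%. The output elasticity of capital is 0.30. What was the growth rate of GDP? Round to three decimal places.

Labor's share = 1 − 0.3 = 0.7.
The capital stock: 0.3 × 11.95 = 3.585 pp.
The labor force: 0.7 × (-0.48) = -0.336 pp.
Output growth = 1.07 + 3.249 = 4.319%.

4.319%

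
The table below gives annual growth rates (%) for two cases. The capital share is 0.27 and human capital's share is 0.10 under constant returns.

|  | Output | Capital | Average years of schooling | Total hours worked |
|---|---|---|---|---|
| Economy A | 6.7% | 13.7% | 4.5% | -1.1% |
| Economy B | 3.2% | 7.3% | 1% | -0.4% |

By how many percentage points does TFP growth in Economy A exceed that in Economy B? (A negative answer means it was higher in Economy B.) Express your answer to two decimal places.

1.86 percentage points

Labor's share = 1 − 0.27 − 0.1 = 0.63.
Economy A: TFP = 6.7 − 3.699 − 0.45 + 0.693 = 3.244%.
Economy B: TFP = 3.2 − 1.971 − 0.1 + 0.252 = 1.381%.
Difference = 3.244 − (1.381) = 1.863 pp.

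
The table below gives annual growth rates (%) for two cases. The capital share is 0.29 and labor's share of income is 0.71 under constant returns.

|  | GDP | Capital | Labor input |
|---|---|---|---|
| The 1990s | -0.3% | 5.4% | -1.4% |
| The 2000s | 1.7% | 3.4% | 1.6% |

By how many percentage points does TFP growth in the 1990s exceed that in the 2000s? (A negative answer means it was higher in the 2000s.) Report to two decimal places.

Labor's share = 1 − 0.29 = 0.71.
The 1990s: TFP = -0.3 − 1.566 + 0.994 = -0.872%.
The 2000s: TFP = 1.7 − 0.986 − 1.136 = -0.422%.
Difference = -0.872 − (-0.422) = -0.45 pp.

-0.45 percentage points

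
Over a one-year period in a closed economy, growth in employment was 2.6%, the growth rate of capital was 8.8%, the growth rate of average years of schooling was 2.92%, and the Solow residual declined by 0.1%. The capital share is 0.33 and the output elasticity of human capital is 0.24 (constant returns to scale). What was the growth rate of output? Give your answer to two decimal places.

Output grew 4.62%.

Labor's share = 1 − 0.33 − 0.24 = 0.43.
Capital: 0.33 × 8.8 = 2.904 pp.
Average years of schooling: 0.24 × 2.92 = 0.7008 pp.
Employment: 0.43 × 2.6 = 1.118 pp.
Output growth = -0.1 + 4.7228 = 4.6228%.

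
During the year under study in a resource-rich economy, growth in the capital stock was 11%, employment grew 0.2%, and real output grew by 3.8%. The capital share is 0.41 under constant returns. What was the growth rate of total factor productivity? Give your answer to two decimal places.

Labor's share = 1 − 0.41 = 0.59.
The capital stock: 0.41 × 11 = 4.51 pp.
Employment: 0.59 × 0.2 = 0.118 pp.
TFP growth = 3.8 − 4.628 = -0.828%.

-0.83%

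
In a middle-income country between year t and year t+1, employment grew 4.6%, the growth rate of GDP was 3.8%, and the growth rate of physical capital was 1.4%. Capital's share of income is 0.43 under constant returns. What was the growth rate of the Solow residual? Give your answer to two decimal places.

The Solow residual growth was 0.58%.

Labor's share = 1 − 0.43 = 0.57.
Physical capital: 0.43 × 1.4 = 0.602 pp.
Employment: 0.57 × 4.6 = 2.622 pp.
TFP growth = 3.8 − 3.224 = 0.576%.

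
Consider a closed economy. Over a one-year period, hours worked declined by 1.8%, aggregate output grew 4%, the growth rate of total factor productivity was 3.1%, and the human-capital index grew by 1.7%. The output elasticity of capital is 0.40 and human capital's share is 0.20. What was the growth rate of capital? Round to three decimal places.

3.200%

Labor's share = 1 − 0.4 − 0.2 = 0.4.
gY = gA + 0.2×1.7 + 0.4×(-1.8) + 0.4×g.
0.4×g = 4 − 3.1 + 0.38 = 1.28.
g = 1.28 / 0.4 = 3.2%.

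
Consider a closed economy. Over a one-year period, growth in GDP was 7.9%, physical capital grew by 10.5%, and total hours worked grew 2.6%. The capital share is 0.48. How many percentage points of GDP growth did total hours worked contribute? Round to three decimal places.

Labor's share = 1 − 0.48 = 0.52.
Contribution = share × growth = 0.52 × 2.6 = 1.352 pp.

1.352 percentage points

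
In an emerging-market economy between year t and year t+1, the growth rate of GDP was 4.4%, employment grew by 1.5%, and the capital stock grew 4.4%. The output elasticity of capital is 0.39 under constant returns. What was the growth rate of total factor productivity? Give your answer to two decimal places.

Labor's share = 1 − 0.39 = 0.61.
The capital stock: 0.39 × 4.4 = 1.716 pp.
Employment: 0.61 × 1.5 = 0.915 pp.
TFP growth = 4.4 − 2.631 = 1.769%.

Total factor productivity growth was 1.77%.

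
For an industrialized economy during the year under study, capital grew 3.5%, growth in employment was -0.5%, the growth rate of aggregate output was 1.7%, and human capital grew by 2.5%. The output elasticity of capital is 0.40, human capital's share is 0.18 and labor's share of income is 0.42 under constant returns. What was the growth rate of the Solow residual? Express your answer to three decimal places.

Labor's share = 1 − 0.4 − 0.18 = 0.42.
Capital: 0.4 × 3.5 = 1.4 pp.
Human capital: 0.18 × 2.5 = 0.45 pp.
Employment: 0.42 × (-0.5) = -0.21 pp.
TFP growth = 1.7 − 1.64 = 0.06%.

The Solow residual growth was 0.060%.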